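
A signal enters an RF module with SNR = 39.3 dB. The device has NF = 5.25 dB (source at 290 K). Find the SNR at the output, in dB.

34.05 dB

By definition F = SNR_in/SNR_out, so in dB: SNR_out = SNR_in − NF
SNR_out = 39.3 − 5.25 = 34.05 dB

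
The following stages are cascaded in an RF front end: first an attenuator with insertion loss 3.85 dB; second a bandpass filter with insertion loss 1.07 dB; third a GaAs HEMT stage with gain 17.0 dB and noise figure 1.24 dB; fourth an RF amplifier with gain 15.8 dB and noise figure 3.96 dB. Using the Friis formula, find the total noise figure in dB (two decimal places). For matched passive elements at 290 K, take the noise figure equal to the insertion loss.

Convert to linear (a loss of L dB is a gain of −L dB): F_i = 10^(NF_i/10), G_i = 10^(G_i,dB/10)
  Stage 1: F_1 = 10^(3.85/10) = 2.427, G_1 = 10^(−3.85/10) = 0.4121
  Stage 2: F_2 = 10^(1.07/10) = 1.279, G_2 = 10^(−1.07/10) = 0.7816
  Stage 3: F_3 = 10^(1.24/10) = 1.330, G_3 = 10^(17.0/10) = 50.12
  Stage 4: F_4 = 10^(3.96/10) = 2.489, G_4 = 10^(15.8/10) = 38.02
Friis cascade:
  F = 2.427 + (1.279 − 1)/0.4121 + (1.330 − 1)/0.3221 + (2.489 − 1)/16.14 = 4.223
NF = 10 log₁₀(4.223) = 6.26 dB

6.26 dB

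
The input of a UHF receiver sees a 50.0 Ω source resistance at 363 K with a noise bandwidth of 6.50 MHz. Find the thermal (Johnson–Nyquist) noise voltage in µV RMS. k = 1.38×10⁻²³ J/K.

V_n = √(4kTRB)
4kTRB = 4 × 1.38×10⁻²³ × 363 × 5.00×10¹ × 6.50×10⁶ = 6.51×10⁻¹² V²
V_n = √(6.51×10⁻¹²) = 2.55×10⁻⁶ V = 2.55 µV

2.55 µV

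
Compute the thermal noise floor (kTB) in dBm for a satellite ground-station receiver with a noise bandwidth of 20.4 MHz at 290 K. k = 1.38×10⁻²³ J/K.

−100.9 dBm

P_n = kTB = 1.38×10⁻²³ × 290 × 2.04×10⁷ = 8.16×10⁻¹⁴ W
In dBm: 10 log₁₀(8.16×10⁻¹⁴ / 10⁻³) = −100.9 dBm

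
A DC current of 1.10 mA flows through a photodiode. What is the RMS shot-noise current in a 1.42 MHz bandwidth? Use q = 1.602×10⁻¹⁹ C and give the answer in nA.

22.4 nA

I_n = √(2qI·B)
2qI·B = 2 × 1.602×10⁻¹⁹ × 1.10×10⁻³ × 1.42×10⁶ = 5.00×10⁻¹⁶ A²
I_n = √(5.00×10⁻¹⁶) = 2.24×10⁻⁸ A = 22.4 nA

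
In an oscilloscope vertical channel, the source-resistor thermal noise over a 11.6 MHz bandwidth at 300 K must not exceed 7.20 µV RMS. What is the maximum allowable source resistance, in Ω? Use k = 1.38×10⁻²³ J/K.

270 Ω

Johnson–Nyquist: V_n = √(4kTRB) ⇒ R = V_n² / (4kTB)
4kTB = 4 × 1.38×10⁻²³ × 300 × 1.16×10⁷ = 1.92×10⁻¹³
R = (7.20×10⁻⁶)² / 1.92×10⁻¹³ = 2.70×10² Ω = 270 Ω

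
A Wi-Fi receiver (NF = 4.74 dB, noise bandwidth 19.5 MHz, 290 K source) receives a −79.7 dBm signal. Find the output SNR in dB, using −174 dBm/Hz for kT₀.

Noise floor: N = −174 + 10 log₁₀(B) + NF
10 log₁₀(1.95×10⁷) = 72.9 dB
N = −174 + 72.9 + 4.74 = −96.36 dBm
SNR = P_sig − N = −79.7 − (−96.36) = 16.66 dB → 16.7 dB

16.7 dB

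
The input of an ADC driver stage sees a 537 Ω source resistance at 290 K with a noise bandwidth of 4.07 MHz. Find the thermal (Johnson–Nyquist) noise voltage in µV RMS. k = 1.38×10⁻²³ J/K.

V_n = √(4kTRB)
4kTRB = 4 × 1.38×10⁻²³ × 290 × 5.37×10² × 4.07×10⁶ = 3.50×10⁻¹¹ V²
V_n = √(3.50×10⁻¹¹) = 5.91×10⁻⁶ V = 5.91 µV

5.91 µV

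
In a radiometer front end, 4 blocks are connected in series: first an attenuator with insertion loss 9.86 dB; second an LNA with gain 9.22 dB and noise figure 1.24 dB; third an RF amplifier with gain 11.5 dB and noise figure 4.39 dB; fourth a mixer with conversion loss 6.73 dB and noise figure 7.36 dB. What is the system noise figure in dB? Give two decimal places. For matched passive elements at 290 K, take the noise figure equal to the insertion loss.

Convert to linear (a loss of L dB is a gain of −L dB): F_i = 10^(NF_i/10), G_i = 10^(G_i,dB/10)
  Stage 1: F_1 = 10^(9.86/10) = 9.683, G_1 = 10^(−9.86/10) = 0.1033
  Stage 2: F_2 = 10^(1.24/10) = 1.330, G_2 = 10^(9.22/10) = 8.356
  Stage 3: F_3 = 10^(4.39/10) = 2.748, G_3 = 10^(11.5/10) = 14.13
  Stage 4: F_4 = 10^(7.36/10) = 5.445, G_4 = 10^(−6.73/10) = 0.2123
Friis cascade:
  F = 9.683 + (1.330 − 1)/0.1033 + (2.748 − 1)/0.8630 + (5.445 − 1)/12.19 = 15.27
NF = 10 log₁₀(15.27) = 11.84 dB

11.84 dB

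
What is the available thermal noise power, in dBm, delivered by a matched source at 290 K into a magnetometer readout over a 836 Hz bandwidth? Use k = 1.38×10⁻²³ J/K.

−144.8 dBm

P_n = kTB = 1.38×10⁻²³ × 290 × 8.36×10² = 3.35×10⁻¹⁸ W
In dBm: 10 log₁₀(3.35×10⁻¹⁸ / 10⁻³) = −144.8 dBm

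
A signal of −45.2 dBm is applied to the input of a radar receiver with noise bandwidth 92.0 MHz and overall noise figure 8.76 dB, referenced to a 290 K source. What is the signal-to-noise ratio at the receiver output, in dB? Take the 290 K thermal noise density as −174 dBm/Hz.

40.4 dB

Noise floor: N = −174 + 10 log₁₀(B) + NF
10 log₁₀(9.20×10⁷) = 79.64 dB
N = −174 + 79.64 + 8.76 = −85.60 dBm
SNR = P_sig − N = −45.2 − (−85.60) = 40.40 dB → 40.4 dB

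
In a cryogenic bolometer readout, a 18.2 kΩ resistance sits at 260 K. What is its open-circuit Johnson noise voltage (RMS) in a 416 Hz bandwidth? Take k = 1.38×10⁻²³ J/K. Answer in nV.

330 nV

V_n = √(4kTRB)
4kTRB = 4 × 1.38×10⁻²³ × 260 × 1.82×10⁴ × 4.16×10² = 1.09×10⁻¹³ V²
V_n = √(1.09×10⁻¹³) = 3.30×10⁻⁷ V = 330 nV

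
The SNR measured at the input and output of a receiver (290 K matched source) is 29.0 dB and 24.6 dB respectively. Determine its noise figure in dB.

NF (dB) = SNR_in(dB) − SNR_out(dB) when the source is at T₀
NF = 29.0 − 24.6 = 4.4 dB

4.4 dB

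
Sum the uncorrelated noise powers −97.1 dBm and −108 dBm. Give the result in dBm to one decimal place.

Convert to linear, add, convert back:
P₁ = 1.95×10⁻¹³ W, P₂ = 1.58×10⁻¹⁴ W
P_tot = 2.11×10⁻¹³ W → 10 log₁₀(P_tot / 10⁻³) = −96.8 dBm

−96.8 dBm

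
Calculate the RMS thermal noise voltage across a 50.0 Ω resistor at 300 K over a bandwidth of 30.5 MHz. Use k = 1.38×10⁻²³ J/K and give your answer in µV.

5.03 µV

V_n = √(4kTRB)
4kTRB = 4 × 1.38×10⁻²³ × 300 × 5.00×10¹ × 3.05×10⁷ = 2.53×10⁻¹¹ V²
V_n = √(2.53×10⁻¹¹) = 5.03×10⁻⁶ V = 5.03 µV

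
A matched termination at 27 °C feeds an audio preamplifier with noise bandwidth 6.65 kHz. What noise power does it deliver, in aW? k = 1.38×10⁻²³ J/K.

27.5 aW

T = 27 °C + 273.15 = 300.15 K
P_n = kTB = 1.38×10⁻²³ × 300.15 × 6.65×10³ = 2.75×10⁻¹⁷ W = 27.5 aW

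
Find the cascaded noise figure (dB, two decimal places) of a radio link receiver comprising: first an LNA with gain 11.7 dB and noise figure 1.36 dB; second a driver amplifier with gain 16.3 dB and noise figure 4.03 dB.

Convert to linear (a loss of L dB is a gain of −L dB): F_i = 10^(NF_i/10), G_i = 10^(G_i,dB/10)
  Stage 1: F_1 = 10^(1.36/10) = 1.368, G_1 = 10^(11.7/10) = 14.79
  Stage 2: F_2 = 10^(4.03/10) = 2.529, G_2 = 10^(16.3/10) = 42.66
Friis cascade:
  F = 1.368 + (2.529 − 1)/14.79 = 1.471
NF = 10 log₁₀(1.471) = 1.68 dB

1.68 dB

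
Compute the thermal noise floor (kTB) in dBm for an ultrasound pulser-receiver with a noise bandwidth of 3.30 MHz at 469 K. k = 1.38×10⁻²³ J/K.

−106.7 dBm

P_n = kTB = 1.38×10⁻²³ × 469 × 3.30×10⁶ = 2.14×10⁻¹⁴ W
In dBm: 10 log₁₀(2.14×10⁻¹⁴ / 10⁻³) = −106.7 dBm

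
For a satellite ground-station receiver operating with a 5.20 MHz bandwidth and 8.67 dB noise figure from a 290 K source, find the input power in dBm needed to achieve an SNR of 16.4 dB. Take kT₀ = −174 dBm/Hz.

−81.8 dBm

Sensitivity = −174 + 10 log₁₀(B) + NF + SNR_min
= −174 + 67.16 + 8.67 + 16.4
= −81.77 dBm → −81.8 dBm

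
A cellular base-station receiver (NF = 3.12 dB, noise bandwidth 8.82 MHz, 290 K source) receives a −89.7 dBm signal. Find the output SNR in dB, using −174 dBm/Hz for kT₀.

11.7 dB

Noise floor: N = −174 + 10 log₁₀(B) + NF
10 log₁₀(8.82×10⁶) = 69.45 dB
N = −174 + 69.45 + 3.12 = −101.43 dBm
SNR = P_sig − N = −89.7 − (−101.43) = 11.73 dB → 11.7 dB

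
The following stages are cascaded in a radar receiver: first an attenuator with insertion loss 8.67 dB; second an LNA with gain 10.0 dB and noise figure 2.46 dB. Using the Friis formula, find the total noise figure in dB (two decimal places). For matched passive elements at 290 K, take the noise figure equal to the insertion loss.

Convert to linear (a loss of L dB is a gain of −L dB): F_i = 10^(NF_i/10), G_i = 10^(G_i,dB/10)
  Stage 1: F_1 = 10^(8.67/10) = 7.362, G_1 = 10^(−8.67/10) = 0.1358
  Stage 2: F_2 = 10^(2.46/10) = 1.762, G_2 = 10^(10.0/10) = 10.00
Friis cascade:
  F = 7.362 + (1.762 − 1)/0.1358 = 12.97
NF = 10 log₁₀(12.97) = 11.13 dB

11.13 dB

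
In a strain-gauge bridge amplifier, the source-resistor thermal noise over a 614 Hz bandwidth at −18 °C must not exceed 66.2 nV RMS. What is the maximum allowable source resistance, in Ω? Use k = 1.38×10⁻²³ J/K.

507 Ω

T = −18 °C + 273.15 = 255.15 K
Johnson–Nyquist: V_n = √(4kTRB) ⇒ R = V_n² / (4kTB)
4kTB = 4 × 1.38×10⁻²³ × 255.15 × 6.14×10² = 8.65×10⁻¹⁸
R = (6.62×10⁻⁸)² / 8.65×10⁻¹⁸ = 5.07×10² Ω = 507 Ω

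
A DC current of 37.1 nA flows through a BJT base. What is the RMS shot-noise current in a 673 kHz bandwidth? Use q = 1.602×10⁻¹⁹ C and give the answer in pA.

89.4 pA

I_n = √(2qI·B)
2qI·B = 2 × 1.602×10⁻¹⁹ × 3.71×10⁻⁸ × 6.73×10⁵ = 8.00×10⁻²¹ A²
I_n = √(8.00×10⁻²¹) = 8.94×10⁻¹¹ A = 89.4 pA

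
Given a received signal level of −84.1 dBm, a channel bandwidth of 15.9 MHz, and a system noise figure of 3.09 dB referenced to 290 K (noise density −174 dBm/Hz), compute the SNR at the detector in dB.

14.8 dB

Noise floor: N = −174 + 10 log₁₀(B) + NF
10 log₁₀(1.59×10⁷) = 72.01 dB
N = −174 + 72.01 + 3.09 = −98.90 dBm
SNR = P_sig − N = −84.1 − (−98.90) = 14.80 dB → 14.8 dB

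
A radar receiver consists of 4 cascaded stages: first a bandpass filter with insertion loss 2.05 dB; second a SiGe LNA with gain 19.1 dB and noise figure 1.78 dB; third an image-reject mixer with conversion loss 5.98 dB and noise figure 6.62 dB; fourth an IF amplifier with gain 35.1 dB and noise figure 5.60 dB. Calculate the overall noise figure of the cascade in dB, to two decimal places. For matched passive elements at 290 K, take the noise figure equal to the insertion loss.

4.30 dB

Convert to linear (a loss of L dB is a gain of −L dB): F_i = 10^(NF_i/10), G_i = 10^(G_i,dB/10)
  Stage 1: F_1 = 10^(2.05/10) = 1.603, G_1 = 10^(−2.05/10) = 0.6237
  Stage 2: F_2 = 10^(1.78/10) = 1.507, G_2 = 10^(19.1/10) = 81.28
  Stage 3: F_3 = 10^(6.62/10) = 4.592, G_3 = 10^(−5.98/10) = 0.2523
  Stage 4: F_4 = 10^(5.60/10) = 3.631, G_4 = 10^(35.1/10) = 3236
Friis cascade:
  F = 1.603 + (1.507 − 1)/0.6237 + (4.592 − 1)/50.70 + (3.631 − 1)/12.79 = 2.692
NF = 10 log₁₀(2.692) = 4.30 dB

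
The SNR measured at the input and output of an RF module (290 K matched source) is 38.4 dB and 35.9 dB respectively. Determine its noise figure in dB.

2.5 dB

NF (dB) = SNR_in(dB) − SNR_out(dB) when the source is at T₀
NF = 38.4 − 35.9 = 2.5 dB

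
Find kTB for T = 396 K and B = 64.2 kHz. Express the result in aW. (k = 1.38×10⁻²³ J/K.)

P_n = kTB = 1.38×10⁻²³ × 396 × 6.42×10⁴ = 3.51×10⁻¹⁶ W = 351 aW

351 aW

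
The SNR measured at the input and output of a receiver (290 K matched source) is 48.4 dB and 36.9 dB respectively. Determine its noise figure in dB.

11.5 dB

NF (dB) = SNR_in(dB) − SNR_out(dB) when the source is at T₀
NF = 48.4 − 36.9 = 11.5 dB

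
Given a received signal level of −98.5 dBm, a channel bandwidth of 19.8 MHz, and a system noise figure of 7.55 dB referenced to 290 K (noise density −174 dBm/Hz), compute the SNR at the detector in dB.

−5.0 dB

Noise floor: N = −174 + 10 log₁₀(B) + NF
10 log₁₀(1.98×10⁷) = 72.97 dB
N = −174 + 72.97 + 7.55 = −93.48 dBm
SNR = P_sig − N = −98.5 − (−93.48) = −5.02 dB → −5.0 dB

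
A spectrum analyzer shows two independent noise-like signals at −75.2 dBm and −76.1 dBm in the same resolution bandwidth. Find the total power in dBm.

Convert to linear, add, convert back:
P₁ = 3.02×10⁻¹¹ W, P₂ = 2.45×10⁻¹¹ W
P_tot = 5.47×10⁻¹¹ W → 10 log₁₀(P_tot / 10⁻³) = −72.6 dBm

−72.6 dBm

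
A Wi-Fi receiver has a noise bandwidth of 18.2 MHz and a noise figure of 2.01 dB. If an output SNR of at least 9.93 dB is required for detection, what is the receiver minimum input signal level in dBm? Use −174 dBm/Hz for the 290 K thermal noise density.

−89.5 dBm

Sensitivity = −174 + 10 log₁₀(B) + NF + SNR_min
= −174 + 72.6 + 2.01 + 9.93
= −89.46 dBm → −89.5 dBm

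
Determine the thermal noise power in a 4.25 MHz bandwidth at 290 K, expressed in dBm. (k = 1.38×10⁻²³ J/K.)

P_n = kTB = 1.38×10⁻²³ × 290 × 4.25×10⁶ = 1.70×10⁻¹⁴ W
In dBm: 10 log₁₀(1.70×10⁻¹⁴ / 10⁻³) = −107.7 dBm

−107.7 dBm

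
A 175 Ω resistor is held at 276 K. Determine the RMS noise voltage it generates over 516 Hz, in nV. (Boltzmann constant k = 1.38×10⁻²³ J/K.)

V_n = √(4kTRB)
4kTRB = 4 × 1.38×10⁻²³ × 276 × 1.75×10² × 5.16×10² = 1.38×10⁻¹⁵ V²
V_n = √(1.38×10⁻¹⁵) = 3.71×10⁻⁸ V = 37.1 nV

37.1 nV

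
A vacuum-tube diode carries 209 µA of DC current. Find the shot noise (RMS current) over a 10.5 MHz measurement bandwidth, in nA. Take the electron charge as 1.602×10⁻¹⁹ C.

I_n = √(2qI·B)
2qI·B = 2 × 1.602×10⁻¹⁹ × 2.09×10⁻⁴ × 1.05×10⁷ = 7.03×10⁻¹⁶ A²
I_n = √(7.03×10⁻¹⁶) = 2.65×10⁻⁸ A = 26.5 nA

26.5 nA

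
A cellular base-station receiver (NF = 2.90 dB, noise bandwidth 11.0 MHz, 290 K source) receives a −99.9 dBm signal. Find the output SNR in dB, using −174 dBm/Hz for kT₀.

0.8 dB

Noise floor: N = −174 + 10 log₁₀(B) + NF
10 log₁₀(1.10×10⁷) = 70.41 dB
N = −174 + 70.41 + 2.90 = −100.69 dBm
SNR = P_sig − N = −99.9 − (−100.69) = 0.79 dB → 0.8 dB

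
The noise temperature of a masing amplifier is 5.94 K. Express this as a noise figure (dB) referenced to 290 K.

F = 1 + T_e/T₀ = 1 + 5.94/290 = 1.02048
NF = 10 log₁₀(1.02048) = 0.088 dB

0.088 dB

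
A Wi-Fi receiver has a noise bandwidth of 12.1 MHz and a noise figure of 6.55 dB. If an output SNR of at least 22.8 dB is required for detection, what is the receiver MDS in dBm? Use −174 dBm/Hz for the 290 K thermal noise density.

−73.8 dBm

Sensitivity = −174 + 10 log₁₀(B) + NF + SNR_min
= −174 + 70.83 + 6.55 + 22.8
= −73.82 dBm → −73.8 dBm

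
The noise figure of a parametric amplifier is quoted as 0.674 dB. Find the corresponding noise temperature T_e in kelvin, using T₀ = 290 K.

F = 10^(0.674/10) = 1.16788
T_e = (F − 1)·T₀ = (1.16788 − 1) × 290 = 48.7 K

48.7 K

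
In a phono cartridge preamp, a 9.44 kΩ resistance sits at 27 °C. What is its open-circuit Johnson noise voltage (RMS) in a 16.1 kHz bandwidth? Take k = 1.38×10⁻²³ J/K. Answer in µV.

1.59 µV

T = 27 °C + 273.15 = 300.15 K
V_n = √(4kTRB)
4kTRB = 4 × 1.38×10⁻²³ × 300.15 × 9.44×10³ × 1.61×10⁴ = 2.52×10⁻¹² V²
V_n = √(2.52×10⁻¹²) = 1.59×10⁻⁶ V = 1.59 µV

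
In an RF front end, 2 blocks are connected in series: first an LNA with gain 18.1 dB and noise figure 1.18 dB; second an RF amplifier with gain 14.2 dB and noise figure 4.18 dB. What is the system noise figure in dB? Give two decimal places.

Convert to linear (a loss of L dB is a gain of −L dB): F_i = 10^(NF_i/10), G_i = 10^(G_i,dB/10)
  Stage 1: F_1 = 10^(1.18/10) = 1.312, G_1 = 10^(18.1/10) = 64.57
  Stage 2: F_2 = 10^(4.18/10) = 2.618, G_2 = 10^(14.2/10) = 26.30
Friis cascade:
  F = 1.312 + (2.618 − 1)/64.57 = 1.337
NF = 10 log₁₀(1.337) = 1.26 dB

1.26 dB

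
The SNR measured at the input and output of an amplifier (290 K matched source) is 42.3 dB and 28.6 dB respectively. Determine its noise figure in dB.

NF (dB) = SNR_in(dB) − SNR_out(dB) when the source is at T₀
NF = 42.3 − 28.6 = 13.7 dB

13.7 dB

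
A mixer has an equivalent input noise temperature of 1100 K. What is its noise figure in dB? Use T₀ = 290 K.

6.81 dB

F = 1 + T_e/T₀ = 1 + 1100/290 = 4.7931
NF = 10 log₁₀(4.7931) = 6.81 dB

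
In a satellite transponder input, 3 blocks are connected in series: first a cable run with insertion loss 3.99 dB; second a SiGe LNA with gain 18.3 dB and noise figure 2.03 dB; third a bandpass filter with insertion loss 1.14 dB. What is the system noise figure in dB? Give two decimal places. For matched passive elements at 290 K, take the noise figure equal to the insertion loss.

6.03 dB

Convert to linear (a loss of L dB is a gain of −L dB): F_i = 10^(NF_i/10), G_i = 10^(G_i,dB/10)
  Stage 1: F_1 = 10^(3.99/10) = 2.506, G_1 = 10^(−3.99/10) = 0.3990
  Stage 2: F_2 = 10^(2.03/10) = 1.596, G_2 = 10^(18.3/10) = 67.61
  Stage 3: F_3 = 10^(1.14/10) = 1.300, G_3 = 10^(−1.14/10) = 0.7691
Friis cascade:
  F = 2.506 + (1.596 − 1)/0.3990 + (1.300 − 1)/26.98 = 4.011
NF = 10 log₁₀(4.011) = 6.03 dB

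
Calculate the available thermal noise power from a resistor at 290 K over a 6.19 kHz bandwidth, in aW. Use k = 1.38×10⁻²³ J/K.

P_n = kTB = 1.38×10⁻²³ × 290 × 6.19×10³ = 2.48×10⁻¹⁷ W = 24.8 aW

24.8 aW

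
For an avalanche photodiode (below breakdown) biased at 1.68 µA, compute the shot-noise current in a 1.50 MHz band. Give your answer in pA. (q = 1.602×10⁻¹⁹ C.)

I_n = √(2qI·B)
2qI·B = 2 × 1.602×10⁻¹⁹ × 1.68×10⁻⁶ × 1.50×10⁶ = 8.07×10⁻¹⁹ A²
I_n = √(8.07×10⁻¹⁹) = 8.99×10⁻¹⁰ A = 899 pA

899 pA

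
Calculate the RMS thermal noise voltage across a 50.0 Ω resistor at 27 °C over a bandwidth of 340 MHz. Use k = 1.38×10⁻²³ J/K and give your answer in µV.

16.8 µV

T = 27 °C + 273.15 = 300.15 K
V_n = √(4kTRB)
4kTRB = 4 × 1.38×10⁻²³ × 300.15 × 5.00×10¹ × 3.40×10⁸ = 2.82×10⁻¹⁰ V²
V_n = √(2.82×10⁻¹⁰) = 1.68×10⁻⁵ V = 16.8 µV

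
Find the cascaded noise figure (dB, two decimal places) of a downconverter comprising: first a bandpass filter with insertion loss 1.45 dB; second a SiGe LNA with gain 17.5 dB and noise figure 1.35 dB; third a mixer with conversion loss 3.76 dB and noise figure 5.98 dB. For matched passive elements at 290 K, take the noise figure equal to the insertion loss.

Convert to linear (a loss of L dB is a gain of −L dB): F_i = 10^(NF_i/10), G_i = 10^(G_i,dB/10)
  Stage 1: F_1 = 10^(1.45/10) = 1.396, G_1 = 10^(−1.45/10) = 0.7161
  Stage 2: F_2 = 10^(1.35/10) = 1.365, G_2 = 10^(17.5/10) = 56.23
  Stage 3: F_3 = 10^(5.98/10) = 3.963, G_3 = 10^(−3.76/10) = 0.4207
Friis cascade:
  F = 1.396 + (1.365 − 1)/0.7161 + (3.963 − 1)/40.27 = 1.979
NF = 10 log₁₀(1.979) = 2.96 dB

2.96 dB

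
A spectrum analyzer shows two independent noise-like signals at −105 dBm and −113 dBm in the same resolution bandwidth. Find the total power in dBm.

−104.4 dBm

Convert to linear, add, convert back:
P₁ = 3.16×10⁻¹⁴ W, P₂ = 5.01×10⁻¹⁵ W
P_tot = 3.66×10⁻¹⁴ W → 10 log₁₀(P_tot / 10⁻³) = −104.4 dBm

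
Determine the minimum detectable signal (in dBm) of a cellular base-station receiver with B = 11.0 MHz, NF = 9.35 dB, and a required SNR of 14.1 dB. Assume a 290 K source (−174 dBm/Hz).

−80.1 dBm

Sensitivity = −174 + 10 log₁₀(B) + NF + SNR_min
= −174 + 70.41 + 9.35 + 14.1
= −80.14 dBm → −80.1 dBm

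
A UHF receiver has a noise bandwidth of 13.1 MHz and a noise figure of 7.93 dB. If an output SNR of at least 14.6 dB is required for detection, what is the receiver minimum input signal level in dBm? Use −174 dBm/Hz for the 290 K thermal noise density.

−80.3 dBm

Sensitivity = −174 + 10 log₁₀(B) + NF + SNR_min
= −174 + 71.17 + 7.93 + 14.6
= −80.30 dBm → −80.3 dBm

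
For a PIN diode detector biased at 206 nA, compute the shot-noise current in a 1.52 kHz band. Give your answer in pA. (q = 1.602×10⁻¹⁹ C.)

10.0 pA

I_n = √(2qI·B)
2qI·B = 2 × 1.602×10⁻¹⁹ × 2.06×10⁻⁷ × 1.52×10³ = 1.00×10⁻²² A²
I_n = √(1.00×10⁻²²) = 1.00×10⁻¹¹ A = 10.0 pA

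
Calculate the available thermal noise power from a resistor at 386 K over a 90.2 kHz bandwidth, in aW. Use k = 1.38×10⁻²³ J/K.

480 aW

P_n = kTB = 1.38×10⁻²³ × 386 × 9.02×10⁴ = 4.80×10⁻¹⁶ W = 480 aW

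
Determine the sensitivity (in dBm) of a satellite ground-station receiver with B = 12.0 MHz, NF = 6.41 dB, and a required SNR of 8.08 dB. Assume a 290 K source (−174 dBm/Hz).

Sensitivity = −174 + 10 log₁₀(B) + NF + SNR_min
= −174 + 70.79 + 6.41 + 8.08
= −88.72 dBm → −88.7 dBm

−88.7 dBm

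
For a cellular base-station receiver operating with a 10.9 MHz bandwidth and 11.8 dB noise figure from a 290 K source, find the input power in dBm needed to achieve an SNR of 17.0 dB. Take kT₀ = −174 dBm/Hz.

−74.8 dBm

Sensitivity = −174 + 10 log₁₀(B) + NF + SNR_min
= −174 + 70.37 + 11.8 + 17.0
= −74.83 dBm → −74.8 dBm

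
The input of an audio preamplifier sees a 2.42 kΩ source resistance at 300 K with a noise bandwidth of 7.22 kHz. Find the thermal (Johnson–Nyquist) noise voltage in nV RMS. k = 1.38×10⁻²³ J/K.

V_n = √(4kTRB)
4kTRB = 4 × 1.38×10⁻²³ × 300 × 2.42×10³ × 7.22×10³ = 2.89×10⁻¹³ V²
V_n = √(2.89×10⁻¹³) = 5.38×10⁻⁷ V = 538 nV

538 nV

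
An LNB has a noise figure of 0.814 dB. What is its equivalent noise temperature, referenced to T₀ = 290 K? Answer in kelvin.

59.8 K

F = 10^(0.814/10) = 1.20615
T_e = (F − 1)·T₀ = (1.20615 − 1) × 290 = 59.8 K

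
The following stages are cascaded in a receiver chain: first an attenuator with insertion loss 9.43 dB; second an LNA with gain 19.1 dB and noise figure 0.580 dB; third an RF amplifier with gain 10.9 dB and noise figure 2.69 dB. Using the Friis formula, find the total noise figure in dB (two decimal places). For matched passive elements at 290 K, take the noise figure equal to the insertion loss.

10.05 dB

Convert to linear (a loss of L dB is a gain of −L dB): F_i = 10^(NF_i/10), G_i = 10^(G_i,dB/10)
  Stage 1: F_1 = 10^(9.43/10) = 8.770, G_1 = 10^(−9.43/10) = 0.1140
  Stage 2: F_2 = 10^(0.580/10) = 1.143, G_2 = 10^(19.1/10) = 81.28
  Stage 3: F_3 = 10^(2.69/10) = 1.858, G_3 = 10^(10.9/10) = 12.30
Friis cascade:
  F = 8.770 + (1.143 − 1)/0.1140 + (1.858 − 1)/9.268 = 10.12
NF = 10 log₁₀(10.12) = 10.05 dB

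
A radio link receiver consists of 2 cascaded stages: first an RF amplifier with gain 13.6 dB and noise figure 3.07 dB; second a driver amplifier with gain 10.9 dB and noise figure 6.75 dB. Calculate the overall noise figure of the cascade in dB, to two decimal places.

Convert to linear (a loss of L dB is a gain of −L dB): F_i = 10^(NF_i/10), G_i = 10^(G_i,dB/10)
  Stage 1: F_1 = 10^(3.07/10) = 2.028, G_1 = 10^(13.6/10) = 22.91
  Stage 2: F_2 = 10^(6.75/10) = 4.732, G_2 = 10^(10.9/10) = 12.30
Friis cascade:
  F = 2.028 + (4.732 − 1)/22.91 = 2.191
NF = 10 log₁₀(2.191) = 3.41 dB

3.41 dB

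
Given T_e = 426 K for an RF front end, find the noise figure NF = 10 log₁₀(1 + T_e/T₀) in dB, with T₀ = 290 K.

3.93 dB

F = 1 + T_e/T₀ = 1 + 426/290 = 2.46897
NF = 10 log₁₀(2.46897) = 3.93 dB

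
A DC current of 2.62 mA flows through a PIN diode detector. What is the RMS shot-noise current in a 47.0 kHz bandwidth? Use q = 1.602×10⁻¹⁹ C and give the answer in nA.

I_n = √(2qI·B)
2qI·B = 2 × 1.602×10⁻¹⁹ × 2.62×10⁻³ × 4.70×10⁴ = 3.95×10⁻¹⁷ A²
I_n = √(3.95×10⁻¹⁷) = 6.28×10⁻⁹ A = 6.28 nA

6.28 nA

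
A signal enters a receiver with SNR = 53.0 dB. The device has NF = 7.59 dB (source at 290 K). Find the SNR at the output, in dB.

45.41 dB

By definition F = SNR_in/SNR_out, so in dB: SNR_out = SNR_in − NF
SNR_out = 53.0 − 7.59 = 45.41 dB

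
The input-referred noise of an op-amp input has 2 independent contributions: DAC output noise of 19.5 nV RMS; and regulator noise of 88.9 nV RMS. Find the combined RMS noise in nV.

91.0 nV

Uncorrelated sources add in power (mean-square): V_tot = √(ΣV_i²)
V_tot = √[(1.95×10⁻⁸)² + (8.89×10⁻⁸)²] = 9.10×10⁻⁸ V = 91.0 nV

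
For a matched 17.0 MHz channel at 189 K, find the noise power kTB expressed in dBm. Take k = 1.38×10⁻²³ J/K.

P_n = kTB = 1.38×10⁻²³ × 189 × 1.70×10⁷ = 4.43×10⁻¹⁴ W
In dBm: 10 log₁₀(4.43×10⁻¹⁴ / 10⁻³) = −103.5 dBm

−103.5 dBm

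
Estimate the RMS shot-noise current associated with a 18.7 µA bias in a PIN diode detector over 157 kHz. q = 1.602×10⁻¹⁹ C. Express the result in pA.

970 pA

I_n = √(2qI·B)
2qI·B = 2 × 1.602×10⁻¹⁹ × 1.87×10⁻⁵ × 1.57×10⁵ = 9.41×10⁻¹⁹ A²
I_n = √(9.41×10⁻¹⁹) = 9.70×10⁻¹⁰ A = 970 pA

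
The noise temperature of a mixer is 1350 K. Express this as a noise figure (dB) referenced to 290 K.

F = 1 + T_e/T₀ = 1 + 1350/290 = 5.65517
NF = 10 log₁₀(5.65517) = 7.52 dB

7.52 dB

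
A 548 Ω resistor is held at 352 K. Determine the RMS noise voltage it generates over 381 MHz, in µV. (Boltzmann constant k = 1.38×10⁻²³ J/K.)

63.7 µV

V_n = √(4kTRB)
4kTRB = 4 × 1.38×10⁻²³ × 352 × 5.48×10² × 3.81×10⁸ = 4.06×10⁻⁹ V²
V_n = √(4.06×10⁻⁹) = 6.37×10⁻⁵ V = 63.7 µV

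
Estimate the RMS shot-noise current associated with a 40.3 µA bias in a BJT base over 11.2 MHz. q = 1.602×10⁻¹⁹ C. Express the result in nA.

I_n = √(2qI·B)
2qI·B = 2 × 1.602×10⁻¹⁹ × 4.03×10⁻⁵ × 1.12×10⁷ = 1.45×10⁻¹⁶ A²
I_n = √(1.45×10⁻¹⁶) = 1.20×10⁻⁸ A = 12.0 nA

12.0 nA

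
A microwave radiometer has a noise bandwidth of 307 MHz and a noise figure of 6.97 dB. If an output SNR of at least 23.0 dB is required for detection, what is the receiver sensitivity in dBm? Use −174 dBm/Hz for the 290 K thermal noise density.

Sensitivity = −174 + 10 log₁₀(B) + NF + SNR_min
= −174 + 84.87 + 6.97 + 23.0
= −59.16 dBm → −59.2 dBm

−59.2 dBm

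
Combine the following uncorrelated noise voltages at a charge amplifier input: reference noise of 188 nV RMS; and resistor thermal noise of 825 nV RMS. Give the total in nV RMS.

Uncorrelated sources add in power (mean-square): V_tot = √(ΣV_i²)
V_tot = √[(1.88×10⁻⁷)² + (8.25×10⁻⁷)²] = 8.46×10⁻⁷ V = 846 nV

846 nV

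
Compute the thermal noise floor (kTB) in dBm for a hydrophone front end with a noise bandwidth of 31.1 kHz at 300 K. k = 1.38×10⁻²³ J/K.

P_n = kTB = 1.38×10⁻²³ × 300 × 3.11×10⁴ = 1.29×10⁻¹⁶ W
In dBm: 10 log₁₀(1.29×10⁻¹⁶ / 10⁻³) = −128.9 dBm

−128.9 dBm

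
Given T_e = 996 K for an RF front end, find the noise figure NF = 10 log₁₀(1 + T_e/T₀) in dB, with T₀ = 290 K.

F = 1 + T_e/T₀ = 1 + 996/290 = 4.43448
NF = 10 log₁₀(4.43448) = 6.47 dB

6.47 dB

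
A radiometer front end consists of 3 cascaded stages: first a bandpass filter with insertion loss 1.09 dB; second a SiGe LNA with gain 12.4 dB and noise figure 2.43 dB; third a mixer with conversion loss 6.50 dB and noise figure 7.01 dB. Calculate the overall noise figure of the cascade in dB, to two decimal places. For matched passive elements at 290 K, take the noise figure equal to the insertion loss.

4.06 dB

Convert to linear (a loss of L dB is a gain of −L dB): F_i = 10^(NF_i/10), G_i = 10^(G_i,dB/10)
  Stage 1: F_1 = 10^(1.09/10) = 1.285, G_1 = 10^(−1.09/10) = 0.7780
  Stage 2: F_2 = 10^(2.43/10) = 1.750, G_2 = 10^(12.4/10) = 17.38
  Stage 3: F_3 = 10^(7.01/10) = 5.023, G_3 = 10^(−6.50/10) = 0.2239
Friis cascade:
  F = 1.285 + (1.750 − 1)/0.7780 + (5.023 − 1)/13.52 = 2.547
NF = 10 log₁₀(2.547) = 4.06 dB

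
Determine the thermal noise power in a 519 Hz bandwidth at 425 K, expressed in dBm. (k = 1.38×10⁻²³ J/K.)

P_n = kTB = 1.38×10⁻²³ × 425 × 5.19×10² = 3.04×10⁻¹⁸ W
In dBm: 10 log₁₀(3.04×10⁻¹⁸ / 10⁻³) = −145.2 dBm

−145.2 dBm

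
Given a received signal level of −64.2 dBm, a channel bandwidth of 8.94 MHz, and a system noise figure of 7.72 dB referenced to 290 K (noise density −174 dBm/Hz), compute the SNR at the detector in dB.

Noise floor: N = −174 + 10 log₁₀(B) + NF
10 log₁₀(8.94×10⁶) = 69.51 dB
N = −174 + 69.51 + 7.72 = −96.77 dBm
SNR = P_sig − N = −64.2 − (−96.77) = 32.57 dB → 32.6 dB

32.6 dB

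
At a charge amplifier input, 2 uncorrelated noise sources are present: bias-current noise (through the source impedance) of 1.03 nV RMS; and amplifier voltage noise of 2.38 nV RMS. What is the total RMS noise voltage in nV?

2.59 nV

Uncorrelated sources add in power (mean-square): V_tot = √(ΣV_i²)
V_tot = √[(1.03×10⁻⁹)² + (2.38×10⁻⁹)²] = 2.59×10⁻⁹ V = 2.59 nV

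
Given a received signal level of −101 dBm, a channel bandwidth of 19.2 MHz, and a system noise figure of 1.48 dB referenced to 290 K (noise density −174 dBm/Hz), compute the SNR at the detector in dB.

−1.3 dB

Noise floor: N = −174 + 10 log₁₀(B) + NF
10 log₁₀(1.92×10⁷) = 72.83 dB
N = −174 + 72.83 + 1.48 = −99.69 dBm
SNR = P_sig − N = −101 − (−99.69) = −1.31 dB → −1.3 dB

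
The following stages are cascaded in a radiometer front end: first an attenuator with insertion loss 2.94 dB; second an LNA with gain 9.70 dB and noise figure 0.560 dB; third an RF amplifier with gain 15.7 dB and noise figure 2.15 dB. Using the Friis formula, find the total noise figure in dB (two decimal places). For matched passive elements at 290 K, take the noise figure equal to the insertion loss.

3.75 dB

Convert to linear (a loss of L dB is a gain of −L dB): F_i = 10^(NF_i/10), G_i = 10^(G_i,dB/10)
  Stage 1: F_1 = 10^(2.94/10) = 1.968, G_1 = 10^(−2.94/10) = 0.5082
  Stage 2: F_2 = 10^(0.560/10) = 1.138, G_2 = 10^(9.70/10) = 9.333
  Stage 3: F_3 = 10^(2.15/10) = 1.641, G_3 = 10^(15.7/10) = 37.15
Friis cascade:
  F = 1.968 + (1.138 − 1)/0.5082 + (1.641 − 1)/4.742 = 2.374
NF = 10 log₁₀(2.374) = 3.75 dB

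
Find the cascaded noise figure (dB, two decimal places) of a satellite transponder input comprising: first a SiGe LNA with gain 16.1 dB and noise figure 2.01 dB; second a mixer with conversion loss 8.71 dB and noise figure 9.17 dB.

Convert to linear (a loss of L dB is a gain of −L dB): F_i = 10^(NF_i/10), G_i = 10^(G_i,dB/10)
  Stage 1: F_1 = 10^(2.01/10) = 1.589, G_1 = 10^(16.1/10) = 40.74
  Stage 2: F_2 = 10^(9.17/10) = 8.260, G_2 = 10^(−8.71/10) = 0.1346
Friis cascade:
  F = 1.589 + (8.260 − 1)/40.74 = 1.767
NF = 10 log₁₀(1.767) = 2.47 dB

2.47 dB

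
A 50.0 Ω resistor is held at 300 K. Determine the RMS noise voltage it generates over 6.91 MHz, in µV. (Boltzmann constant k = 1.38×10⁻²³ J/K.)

V_n = √(4kTRB)
4kTRB = 4 × 1.38×10⁻²³ × 300 × 5.00×10¹ × 6.91×10⁶ = 5.72×10⁻¹² V²
V_n = √(5.72×10⁻¹²) = 2.39×10⁻⁶ V = 2.39 µV

2.39 µV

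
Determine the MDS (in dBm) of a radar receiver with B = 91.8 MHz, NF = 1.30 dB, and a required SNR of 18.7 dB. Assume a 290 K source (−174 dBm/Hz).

Sensitivity = −174 + 10 log₁₀(B) + NF + SNR_min
= −174 + 79.63 + 1.30 + 18.7
= −74.37 dBm → −74.4 dBm

−74.4 dBm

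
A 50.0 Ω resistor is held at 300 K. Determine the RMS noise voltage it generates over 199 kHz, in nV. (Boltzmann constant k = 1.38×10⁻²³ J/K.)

406 nV

V_n = √(4kTRB)
4kTRB = 4 × 1.38×10⁻²³ × 300 × 5.00×10¹ × 1.99×10⁵ = 1.65×10⁻¹³ V²
V_n = √(1.65×10⁻¹³) = 4.06×10⁻⁷ V = 406 nV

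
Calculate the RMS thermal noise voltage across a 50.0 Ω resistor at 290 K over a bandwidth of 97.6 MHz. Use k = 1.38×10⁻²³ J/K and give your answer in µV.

V_n = √(4kTRB)
4kTRB = 4 × 1.38×10⁻²³ × 290 × 5.00×10¹ × 9.76×10⁷ = 7.81×10⁻¹¹ V²
V_n = √(7.81×10⁻¹¹) = 8.84×10⁻⁶ V = 8.84 µV

8.84 µV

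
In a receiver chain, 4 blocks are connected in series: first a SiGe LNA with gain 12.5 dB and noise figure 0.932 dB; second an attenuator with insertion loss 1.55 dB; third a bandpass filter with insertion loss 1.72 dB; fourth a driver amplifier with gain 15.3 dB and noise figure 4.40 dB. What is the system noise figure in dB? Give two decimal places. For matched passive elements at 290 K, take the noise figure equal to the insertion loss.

Convert to linear (a loss of L dB is a gain of −L dB): F_i = 10^(NF_i/10), G_i = 10^(G_i,dB/10)
  Stage 1: F_1 = 10^(0.932/10) = 1.239, G_1 = 10^(12.5/10) = 17.78
  Stage 2: F_2 = 10^(1.55/10) = 1.429, G_2 = 10^(−1.55/10) = 0.6998
  Stage 3: F_3 = 10^(1.72/10) = 1.486, G_3 = 10^(−1.72/10) = 0.6730
  Stage 4: F_4 = 10^(4.40/10) = 2.754, G_4 = 10^(15.3/10) = 33.88
Friis cascade:
  F = 1.239 + (1.429 − 1)/17.78 + (1.486 − 1)/12.45 + (2.754 − 1)/8.375 = 1.512
NF = 10 log₁₀(1.512) = 1.80 dB

1.80 dB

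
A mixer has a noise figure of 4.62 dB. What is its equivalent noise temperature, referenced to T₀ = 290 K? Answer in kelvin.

550 K

F = 10^(4.62/10) = 2.89734
T_e = (F − 1)·T₀ = (2.89734 − 1) × 290 = 550 K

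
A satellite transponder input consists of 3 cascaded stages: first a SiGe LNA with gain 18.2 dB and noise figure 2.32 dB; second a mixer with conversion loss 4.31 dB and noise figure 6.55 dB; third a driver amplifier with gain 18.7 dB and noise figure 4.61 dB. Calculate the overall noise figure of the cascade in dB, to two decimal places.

2.64 dB

Convert to linear (a loss of L dB is a gain of −L dB): F_i = 10^(NF_i/10), G_i = 10^(G_i,dB/10)
  Stage 1: F_1 = 10^(2.32/10) = 1.706, G_1 = 10^(18.2/10) = 66.07
  Stage 2: F_2 = 10^(6.55/10) = 4.519, G_2 = 10^(−4.31/10) = 0.3707
  Stage 3: F_3 = 10^(4.61/10) = 2.891, G_3 = 10^(18.7/10) = 74.13
Friis cascade:
  F = 1.706 + (4.519 − 1)/66.07 + (2.891 − 1)/24.49 = 1.837
NF = 10 log₁₀(1.837) = 2.64 dB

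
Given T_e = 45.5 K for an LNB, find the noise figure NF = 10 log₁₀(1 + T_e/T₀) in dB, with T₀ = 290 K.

0.633 dB

F = 1 + T_e/T₀ = 1 + 45.5/290 = 1.1569
NF = 10 log₁₀(1.1569) = 0.633 dB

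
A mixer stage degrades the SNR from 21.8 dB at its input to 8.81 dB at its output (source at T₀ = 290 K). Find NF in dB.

NF (dB) = SNR_in(dB) − SNR_out(dB) when the source is at T₀
NF = 21.8 − 8.81 = 12.99 dB

12.99 dB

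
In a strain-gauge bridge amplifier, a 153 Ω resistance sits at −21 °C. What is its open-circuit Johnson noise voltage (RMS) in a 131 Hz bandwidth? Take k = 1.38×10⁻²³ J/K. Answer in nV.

16.7 nV

T = −21 °C + 273.15 = 252.15 K
V_n = √(4kTRB)
4kTRB = 4 × 1.38×10⁻²³ × 252.15 × 1.53×10² × 1.31×10² = 2.79×10⁻¹⁶ V²
V_n = √(2.79×10⁻¹⁶) = 1.67×10⁻⁸ V = 16.7 nV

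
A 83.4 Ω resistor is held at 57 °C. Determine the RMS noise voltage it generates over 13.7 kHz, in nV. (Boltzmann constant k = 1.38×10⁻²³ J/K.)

T = 57 °C + 273.15 = 330.15 K
V_n = √(4kTRB)
4kTRB = 4 × 1.38×10⁻²³ × 330.15 × 8.34×10¹ × 1.37×10⁴ = 2.08×10⁻¹⁴ V²
V_n = √(2.08×10⁻¹⁴) = 1.44×10⁻⁷ V = 144 nV

144 nV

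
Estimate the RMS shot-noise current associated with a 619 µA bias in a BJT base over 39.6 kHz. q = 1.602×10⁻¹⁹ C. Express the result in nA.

2.80 nA

I_n = √(2qI·B)
2qI·B = 2 × 1.602×10⁻¹⁹ × 6.19×10⁻⁴ × 3.96×10⁴ = 7.85×10⁻¹⁸ A²
I_n = √(7.85×10⁻¹⁸) = 2.80×10⁻⁹ A = 2.80 nA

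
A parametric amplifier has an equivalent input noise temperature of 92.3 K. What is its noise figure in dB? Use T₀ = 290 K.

F = 1 + T_e/T₀ = 1 + 92.3/290 = 1.31828
NF = 10 log₁₀(1.31828) = 1.20 dB

1.20 dB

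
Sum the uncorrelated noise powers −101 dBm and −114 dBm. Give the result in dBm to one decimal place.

−100.8 dBm

Convert to linear, add, convert back:
P₁ = 7.94×10⁻¹⁴ W, P₂ = 3.98×10⁻¹⁵ W
P_tot = 8.34×10⁻¹⁴ W → 10 log₁₀(P_tot / 10⁻³) = −100.8 dBm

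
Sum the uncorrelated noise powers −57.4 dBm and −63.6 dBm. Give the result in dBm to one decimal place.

Convert to linear, add, convert back:
P₁ = 1.82×10⁻⁹ W, P₂ = 4.37×10⁻¹⁰ W
P_tot = 2.26×10⁻⁹ W → 10 log₁₀(P_tot / 10⁻³) = −56.5 dBm

−56.5 dBm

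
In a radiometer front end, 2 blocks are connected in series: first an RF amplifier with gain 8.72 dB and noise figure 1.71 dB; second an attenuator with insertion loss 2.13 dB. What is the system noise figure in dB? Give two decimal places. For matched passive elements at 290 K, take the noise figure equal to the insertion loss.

1.95 dB

Convert to linear (a loss of L dB is a gain of −L dB): F_i = 10^(NF_i/10), G_i = 10^(G_i,dB/10)
  Stage 1: F_1 = 10^(1.71/10) = 1.483, G_1 = 10^(8.72/10) = 7.447
  Stage 2: F_2 = 10^(2.13/10) = 1.633, G_2 = 10^(−2.13/10) = 0.6124
Friis cascade:
  F = 1.483 + (1.633 − 1)/7.447 = 1.568
NF = 10 log₁₀(1.568) = 1.95 dB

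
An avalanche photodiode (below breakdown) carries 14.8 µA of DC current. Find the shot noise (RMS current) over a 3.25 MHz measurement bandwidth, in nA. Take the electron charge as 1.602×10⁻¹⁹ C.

3.93 nA

I_n = √(2qI·B)
2qI·B = 2 × 1.602×10⁻¹⁹ × 1.48×10⁻⁵ × 3.25×10⁶ = 1.54×10⁻¹⁷ A²
I_n = √(1.54×10⁻¹⁷) = 3.93×10⁻⁹ A = 3.93 nA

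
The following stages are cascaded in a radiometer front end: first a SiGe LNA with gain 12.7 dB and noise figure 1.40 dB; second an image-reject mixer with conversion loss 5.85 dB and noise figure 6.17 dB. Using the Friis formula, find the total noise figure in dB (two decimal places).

Convert to linear (a loss of L dB is a gain of −L dB): F_i = 10^(NF_i/10), G_i = 10^(G_i,dB/10)
  Stage 1: F_1 = 10^(1.40/10) = 1.380, G_1 = 10^(12.7/10) = 18.62
  Stage 2: F_2 = 10^(6.17/10) = 4.140, G_2 = 10^(−5.85/10) = 0.2600
Friis cascade:
  F = 1.380 + (4.140 − 1)/18.62 = 1.549
NF = 10 log₁₀(1.549) = 1.90 dB

1.90 dB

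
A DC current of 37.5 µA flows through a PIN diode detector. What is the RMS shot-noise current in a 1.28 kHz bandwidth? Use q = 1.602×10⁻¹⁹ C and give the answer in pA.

124 pA

I_n = √(2qI·B)
2qI·B = 2 × 1.602×10⁻¹⁹ × 3.75×10⁻⁵ × 1.28×10³ = 1.54×10⁻²⁰ A²
I_n = √(1.54×10⁻²⁰) = 1.24×10⁻¹⁰ A = 124 pA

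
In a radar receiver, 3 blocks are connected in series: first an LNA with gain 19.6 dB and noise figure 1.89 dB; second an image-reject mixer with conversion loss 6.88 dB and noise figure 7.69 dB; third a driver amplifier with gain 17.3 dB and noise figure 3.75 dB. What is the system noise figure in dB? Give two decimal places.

2.23 dB

Convert to linear (a loss of L dB is a gain of −L dB): F_i = 10^(NF_i/10), G_i = 10^(G_i,dB/10)
  Stage 1: F_1 = 10^(1.89/10) = 1.545, G_1 = 10^(19.6/10) = 91.20
  Stage 2: F_2 = 10^(7.69/10) = 5.875, G_2 = 10^(−6.88/10) = 0.2051
  Stage 3: F_3 = 10^(3.75/10) = 2.371, G_3 = 10^(17.3/10) = 53.70
Friis cascade:
  F = 1.545 + (5.875 − 1)/91.20 + (2.371 − 1)/18.71 = 1.672
NF = 10 log₁₀(1.672) = 2.23 dB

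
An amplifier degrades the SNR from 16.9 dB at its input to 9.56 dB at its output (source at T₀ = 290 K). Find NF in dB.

7.34 dB

NF (dB) = SNR_in(dB) − SNR_out(dB) when the source is at T₀
NF = 16.9 − 9.56 = 7.34 dB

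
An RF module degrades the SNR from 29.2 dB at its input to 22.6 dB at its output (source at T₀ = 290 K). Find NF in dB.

NF (dB) = SNR_in(dB) − SNR_out(dB) when the source is at T₀
NF = 29.2 − 22.6 = 6.6 dB

6.6 dB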